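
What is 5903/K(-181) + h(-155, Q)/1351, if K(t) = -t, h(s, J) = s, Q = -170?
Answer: 7946898/244531 ≈ 32.499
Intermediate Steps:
5903/K(-181) + h(-155, Q)/1351 = 5903/((-1*(-181))) - 155/1351 = 5903/181 - 155*1/1351 = 5903*(1/181) - 155/1351 = 5903/181 - 155/1351 = 7946898/244531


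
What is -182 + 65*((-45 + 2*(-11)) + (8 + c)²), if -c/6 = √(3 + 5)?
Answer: 18343 - 12480*√2 ≈ 693.62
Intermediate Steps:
c = -12*√2 (c = -6*√(3 + 5) = -12*√2 ≈ -16.971)
-182 + 65*((-45 + 2*(-11)) + (8 + c)²) = -182 + 65*((-45 + 2*(-11)) + (8 - 12*√2)²) = -182 + 65*((-45 - 22) + (8 - 12*√2)²) = -182 + 65*(-67 + (8 - 12*√2)²) = -182 + (-4355 + 65*(8 - 12*√2)²) = -4537 + 65*(8 - 12*√2)²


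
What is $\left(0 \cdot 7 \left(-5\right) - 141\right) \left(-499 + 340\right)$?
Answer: $22419$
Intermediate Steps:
$\left(0 \cdot 7 \left(-5\right) - 141\right) \left(-499 + 340\right) = \left(0 \left(-5\right) - 141\right) \left(-159\right) = \left(0 - 141\right) \left(-159\right) = \left(-141\right) \left(-159\right) = 22419$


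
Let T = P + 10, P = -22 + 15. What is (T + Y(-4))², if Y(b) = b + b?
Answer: 25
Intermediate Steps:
P = -7
Y(b) = 2*b
T = 3 (T = -7 + 10 = 3)
(T + Y(-4))² = (3 + 2*(-4))² = (3 - 8)² = (-5)² = 25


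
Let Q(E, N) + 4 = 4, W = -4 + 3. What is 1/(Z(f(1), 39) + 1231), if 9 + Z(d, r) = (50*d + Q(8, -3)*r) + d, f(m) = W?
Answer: 1/1171 ≈ 0.00085397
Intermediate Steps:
W = -1
Q(E, N) = 0 (Q(E, N) = -4 + 4 = 0)
f(m) = -1
Z(d, r) = -9 + 51*d (Z(d, r) = -9 + ((50*d + 0*r) + d) = -9 + ((50*d + 0) + d) = -9 + (50*d + d) = -9 + 51*d)
1/(Z(f(1), 39) + 1231) = 1/((-9 + 51*(-1)) + 1231) = 1/((-9 - 51) + 1231) = 1/(-60 + 1231) = 1/1171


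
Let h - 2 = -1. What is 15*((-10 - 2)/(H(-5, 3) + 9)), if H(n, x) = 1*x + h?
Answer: -180/13 ≈ -13.846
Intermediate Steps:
h = 1 (h = 2 - 1 = 1)
H(n, x) = 1 + x (H(n, x) = 1*x + 1 = x + 1 = 1 + x)
15*((-10 - 2)/(H(-5, 3) + 9)) = 15*((-10 - 2)/((1 + 3) + 9)) = 15*(-12/(4 + 9)) = 15*(-12/13) = -180/13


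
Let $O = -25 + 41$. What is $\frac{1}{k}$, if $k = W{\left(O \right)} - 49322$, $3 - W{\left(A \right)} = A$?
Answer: $- \frac{1}{49335} \approx -2.027 \cdot 10^{-5}$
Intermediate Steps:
$O = 16$
$W{\left(A \right)} = 3 - A$
$k = -49335$ ($k = \left(3 - 16\right) - 49322 = -13 - 49322 = -49335$)
$\frac{1}{k} = \frac{1}{-49335} = - \frac{1}{49335}$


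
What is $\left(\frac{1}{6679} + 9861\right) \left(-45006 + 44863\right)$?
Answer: $- \frac{9418211660}{6679} \approx -1.4101 \cdot 10^{6}$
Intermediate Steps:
$\left(\frac{1}{6679} + 9861\right) \left(-45006 + 44863\right) = \left(\frac{1}{6679} + 9861\right) \left(-143\right) = \frac{65861620}{6679} \left(-143\right) = - \frac{9418211660}{6679}$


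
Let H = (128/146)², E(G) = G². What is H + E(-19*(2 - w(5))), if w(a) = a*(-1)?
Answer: 94268777/5329 ≈ 17690.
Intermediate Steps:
w(a) = -a
H = 4096/5329 (H = (128*(1/146))² = (64/73)² = 4096/5329 ≈ 0.76862)
H + E(-19*(2 - w(5))) = 4096/5329 + (-19*(2 - (-1)*5))² = 4096/5329 + (-19*(2 - 1*(-5)))² = 4096/5329 + (-19*(2 + 5))² = 4096/5329 + (-19*7)² = 4096/5329 + (-133)² = 4096/5329 + 17689 = 94268777/5329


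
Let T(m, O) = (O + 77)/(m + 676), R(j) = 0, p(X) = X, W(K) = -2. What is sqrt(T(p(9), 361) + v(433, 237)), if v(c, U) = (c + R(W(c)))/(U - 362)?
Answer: I*sqrt(33134135)/3425 ≈ 1.6807*I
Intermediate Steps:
T(m, O) = (77 + O)/(676 + m)
v(c, U) = c/(-362 + U) (v(c, U) = (c + 0)/(U - 362) = c/(-362 + U))
sqrt(T(p(9), 361) + v(433, 237)) = sqrt((77 + 361)/(676 + 9) + 433/(-362 + 237)) = sqrt(438/685 + 433/(-125)) = sqrt((1/685)*438 + 433*(-1/125)) = sqrt(438/685 - 433/125) = sqrt(-48371/17125) = I*sqrt(33134135)/3425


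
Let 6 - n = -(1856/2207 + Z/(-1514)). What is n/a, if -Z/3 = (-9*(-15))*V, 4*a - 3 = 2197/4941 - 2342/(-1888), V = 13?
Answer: 321633864218016/36509436070909 ≈ 8.8096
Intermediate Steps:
a = 21852791/18657216 (a = 3/4 + (2197/4941 - 2342/(-1888))/4 = 3/4 + (2197*(1/4941) - 2342*(-1/1888))/4 = 3/4 + (2197/4941 + 1171/944)/4 = 3/4 + (1/4)*(7859879/4664304) = 3/4 + 7859879/18657216 = 21852791/18657216 ≈ 1.1713)
Z = -5265 (Z = -3*(-9*(-15))*13 = -405*13 = -3*1755 = -5265)
n = 34478227/3341398 (n = 6 - (-1)*(1856/2207 - 5265/(-1514)) = 6 - (-1)*(1856*(1/2207) - 5265*(-1/1514)) = 6 - (-1)*(1856/2207 + 5265/1514) = 6 - (-1)*14429839/3341398 = 6 - 1*(-14429839/3341398) = 6 + 14429839/3341398 = 34478227/3341398 ≈ 10.318)
n/a = 34478227/(3341398*(21852791/18657216)) = (34478227/3341398)*(18657216/21852791) = 321633864218016/36509436070909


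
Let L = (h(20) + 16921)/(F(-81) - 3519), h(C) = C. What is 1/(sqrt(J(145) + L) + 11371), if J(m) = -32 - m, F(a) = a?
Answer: 13645200/155159787247 - 20*I*sqrt(654141)/155159787247 ≈ 8.7943e-5 - 1.0425e-7*I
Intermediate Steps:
L = -5647/1200 (L = (20 + 16921)/(-81 - 3519) = 16941/(-3600) = 16941*(-1/3600) = -5647/1200 ≈ -4.7058)
1/(sqrt(J(145) + L) + 11371) = 1/(sqrt((-32 - 1*145) - 5647/1200) + 11371) = 1/(sqrt((-32 - 145) - 5647/1200) + 11371) = 1/(sqrt(-177 - 5647/1200) + 11371) = 1/(sqrt(-218047/1200) + 11371) = 1/(I*sqrt(654141)/60 + 11371) = 1/(11371 + I*sqrt(654141)/60)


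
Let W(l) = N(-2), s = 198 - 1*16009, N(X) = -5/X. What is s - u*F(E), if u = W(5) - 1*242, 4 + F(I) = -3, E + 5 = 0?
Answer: -34975/2 ≈ -17488.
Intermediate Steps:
E = -5 (E = -5 + 0 = -5)
s = -15811 (s = 198 - 16009 = -15811)
F(I) = -7 (F(I) = -4 - 3 = -7)
W(l) = 5/2 (W(l) = -5/(-2) = -5*(-1/2) = 5/2)
u = -479/2 (u = 5/2 - 1*242 = 5/2 - 242 = -479/2 ≈ -239.50)
s - u*F(E) = -15811 - (-479)*(-7)/2 = -15811 - 1*3353/2 = -15811 - 3353/2 = -34975/2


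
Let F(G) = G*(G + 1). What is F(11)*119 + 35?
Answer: 15743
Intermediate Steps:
F(G) = G*(1 + G)
F(11)*119 + 35 = (11*(1 + 11))*119 + 35 = (11*12)*119 + 35 = 132*119 + 35 = 15708 + 35 = 15743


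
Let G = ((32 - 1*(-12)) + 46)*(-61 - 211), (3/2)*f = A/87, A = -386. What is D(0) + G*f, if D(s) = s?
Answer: 2099840/29 ≈ 72408.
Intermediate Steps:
f = -772/261 (f = 2*(-386/87)/3 = 2*(-386*1/87)/3 = (⅔)*(-386/87) = -772/261 ≈ -2.9579)
G = -24480 (G = ((32 + 12) + 46)*(-272) = (44 + 46)*(-272) = 90*(-272) = -24480)
D(0) + G*f = 0 - 24480*(-772/261) = 0 + 2099840/29 = 2099840/29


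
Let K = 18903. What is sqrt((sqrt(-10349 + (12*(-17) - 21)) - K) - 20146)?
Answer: sqrt(-39049 + I*sqrt(10574)) ≈ 0.2602 + 197.61*I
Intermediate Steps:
sqrt((sqrt(-10349 + (12*(-17) - 21)) - K) - 20146) = sqrt((sqrt(-10349 + (12*(-17) - 21)) - 1*18903) - 20146) = sqrt((sqrt(-10349 + (-204 - 21)) - 18903) - 20146) = sqrt((sqrt(-10349 - 225) - 18903) - 20146) = sqrt((sqrt(-10574) - 18903) - 20146) = sqrt((I*sqrt(10574) - 18903) - 20146) = sqrt((-18903 + I*sqrt(10574)) - 20146) = sqrt(-39049 + I*sqrt(10574))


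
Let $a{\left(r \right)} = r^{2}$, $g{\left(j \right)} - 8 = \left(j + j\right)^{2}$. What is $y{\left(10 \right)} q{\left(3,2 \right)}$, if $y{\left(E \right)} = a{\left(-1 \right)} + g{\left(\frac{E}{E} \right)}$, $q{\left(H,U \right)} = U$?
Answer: $26$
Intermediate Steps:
$g{\left(j \right)} = 8 + 4 j^{2}$ ($g{\left(j \right)} = 8 + \left(j + j\right)^{2} = 8 + \left(2 j\right)^{2} = 8 + 4 j^{2}$)
$y{\left(E \right)} = 13$ ($y{\left(E \right)} = \left(-1\right)^{2} + \left(8 + 4 \left(\frac{E}{E}\right)^{2}\right) = 1 + \left(8 + 4 \cdot 1^{2}\right) = 1 + \left(8 + 4 \cdot 1\right) = 1 + \left(8 + 4\right) = 1 + 12 = 13$)
$y{\left(10 \right)} q{\left(3,2 \right)} = 13 \cdot 2 = 26$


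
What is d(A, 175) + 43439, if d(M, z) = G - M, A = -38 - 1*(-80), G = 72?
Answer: 43469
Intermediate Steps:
A = 42 (A = -38 + 80 = 42)
d(M, z) = 72 - M
d(A, 175) + 43439 = (72 - 1*42) + 43439 = (72 - 42) + 43439 = 30 + 43439 = 43469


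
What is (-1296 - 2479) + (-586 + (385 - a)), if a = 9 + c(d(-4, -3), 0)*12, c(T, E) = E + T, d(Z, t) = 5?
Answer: -4045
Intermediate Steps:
a = 69 (a = 9 + (0 + 5)*12 = 9 + 5*12 = 9 + 60 = 69)
(-1296 - 2479) + (-586 + (385 - a)) = (-1296 - 2479) + (-586 + (385 - 1*69)) = -3775 + (-586 + (385 - 69)) = -3775 + (-586 + 316) = -3775 - 270 = -4045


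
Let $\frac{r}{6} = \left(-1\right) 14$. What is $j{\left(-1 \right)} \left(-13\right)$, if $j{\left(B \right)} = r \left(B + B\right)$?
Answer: $-2184$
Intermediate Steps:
$r = -84$ ($r = 6 \left(\left(-1\right) 14\right) = 6 \left(-14\right) = -84$)
$j{\left(B \right)} = - 168 B$ ($j{\left(B \right)} = - 84 \left(B + B\right) = - 84 \cdot 2 B = - 168 B$)
$j{\left(-1 \right)} \left(-13\right) = \left(-168\right) \left(-1\right) \left(-13\right) = 168 \left(-13\right) = -2184$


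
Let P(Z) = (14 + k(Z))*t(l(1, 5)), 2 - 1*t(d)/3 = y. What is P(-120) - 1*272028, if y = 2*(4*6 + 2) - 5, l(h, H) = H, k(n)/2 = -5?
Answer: -272568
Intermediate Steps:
k(n) = -10 (k(n) = 2*(-5) = -10)
y = 47 (y = 2*(24 + 2) - 5 = 2*26 - 5 = 52 - 5 = 47)
t(d) = -135 (t(d) = 6 - 3*47 = 6 - 141 = -135)
P(Z) = -540 (P(Z) = (14 - 10)*(-135) = 4*(-135) = -540)
P(-120) - 1*272028 = -540 - 1*272028 = -540 - 272028 = -272568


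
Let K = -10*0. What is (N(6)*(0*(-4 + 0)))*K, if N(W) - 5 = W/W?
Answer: 0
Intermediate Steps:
K = 0
N(W) = 6 (N(W) = 5 + W/W = 5 + 1 = 6)
(N(6)*(0*(-4 + 0)))*K = (6*(0*(-4 + 0)))*0 = (6*(0*(-4)))*0 = (6*0)*0 = 0*0 = 0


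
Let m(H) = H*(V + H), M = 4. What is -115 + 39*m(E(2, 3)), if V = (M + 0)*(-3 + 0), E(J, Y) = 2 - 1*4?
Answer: 977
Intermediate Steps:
E(J, Y) = -2 (E(J, Y) = 2 - 4 = -2)
V = -12 (V = (4 + 0)*(-3 + 0) = 4*(-3) = -12)
m(H) = H*(-12 + H)
-115 + 39*m(E(2, 3)) = -115 + 39*(-2*(-12 - 2)) = -115 + 39*(-2*(-14)) = -115 + 39*28 = -115 + 1092 = 977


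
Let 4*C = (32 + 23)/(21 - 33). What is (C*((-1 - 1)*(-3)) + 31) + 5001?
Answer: 40201/8 ≈ 5025.1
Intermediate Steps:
C = -55/48 (C = ((32 + 23)/(21 - 33))/4 = (55/(-12))/4 = (55*(-1/12))/4 = (1/4)*(-55/12) = -55/48 ≈ -1.1458)
(C*((-1 - 1)*(-3)) + 31) + 5001 = (-55*(-1 - 1)*(-3)/48 + 31) + 5001 = (-(-55)*(-3)/24 + 31) + 5001 = (-55/48*6 + 31) + 5001 = (-55/8 + 31) + 5001 = 193/8 + 5001 = 40201/8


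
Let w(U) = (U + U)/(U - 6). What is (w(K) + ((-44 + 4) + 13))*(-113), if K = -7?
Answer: 38081/13 ≈ 2929.3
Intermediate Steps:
w(U) = 2*U/(-6 + U) (w(U) = (2*U)/(-6 + U) = 2*U/(-6 + U))
(w(K) + ((-44 + 4) + 13))*(-113) = (2*(-7)/(-6 - 7) + ((-44 + 4) + 13))*(-113) = (2*(-7)/(-13) + (-40 + 13))*(-113) = (2*(-7)*(-1/13) - 27)*(-113) = (14/13 - 27)*(-113) = -337/13*(-113) = 38081/13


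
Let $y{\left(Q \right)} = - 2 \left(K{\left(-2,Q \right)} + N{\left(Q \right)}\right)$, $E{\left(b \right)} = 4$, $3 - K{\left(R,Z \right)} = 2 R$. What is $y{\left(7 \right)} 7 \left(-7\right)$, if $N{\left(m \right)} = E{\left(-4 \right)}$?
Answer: $1078$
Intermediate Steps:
$K{\left(R,Z \right)} = 3 - 2 R$
$N{\left(m \right)} = 4$
$y{\left(Q \right)} = -22$ ($y{\left(Q \right)} = - 2 \left(\left(3 - -4\right) + 4\right) = - 2 \left(\left(3 + 4\right) + 4\right) = - 2 \left(7 + 4\right) = \left(-2\right) 11 = -22$)
$y{\left(7 \right)} 7 \left(-7\right) = \left(-22\right) 7 \left(-7\right) = \left(-154\right) \left(-7\right) = 1078$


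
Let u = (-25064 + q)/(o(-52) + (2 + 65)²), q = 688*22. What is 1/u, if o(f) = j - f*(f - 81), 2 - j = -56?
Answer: 2369/9928 ≈ 0.23862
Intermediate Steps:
j = 58 (j = 2 - 1*(-56) = 2 + 56 = 58)
o(f) = 58 - f*(-81 + f) (o(f) = 58 - f*(f - 81) = 58 - f*(-81 + f))
q = 15136
u = 9928/2369 (u = (-25064 + 15136)/((58 - 1*(-52)² + 81*(-52)) + (2 + 65)²) = -9928/((58 - 1*2704 - 4212) + 67²) = -9928/((58 - 2704 - 4212) + 4489) = -9928/(-6858 + 4489) = -9928/(-2369) = -9928*(-1/2369) = 9928/2369 ≈ 4.1908)
1/u = 1/(9928/2369) = 2369/9928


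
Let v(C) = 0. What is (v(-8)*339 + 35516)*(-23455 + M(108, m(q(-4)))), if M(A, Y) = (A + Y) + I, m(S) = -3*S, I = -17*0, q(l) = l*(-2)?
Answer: -830044436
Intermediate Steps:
q(l) = -2*l
I = 0
M(A, Y) = A + Y (M(A, Y) = (A + Y) + 0 = A + Y)
(v(-8)*339 + 35516)*(-23455 + M(108, m(q(-4)))) = (0*339 + 35516)*(-23455 + (108 - (-6)*(-4))) = (0 + 35516)*(-23455 + (108 - 3*8)) = 35516*(-23455 + (108 - 24)) = 35516*(-23455 + 84) = 35516*(-23371) = -830044436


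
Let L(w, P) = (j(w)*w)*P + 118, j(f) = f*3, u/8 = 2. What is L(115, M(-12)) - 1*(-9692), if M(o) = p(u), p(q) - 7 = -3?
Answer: 168510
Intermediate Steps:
u = 16 (u = 8*2 = 16)
p(q) = 4 (p(q) = 7 - 3 = 4)
M(o) = 4
j(f) = 3*f
L(w, P) = 118 + 3*P*w² (L(w, P) = ((3*w)*w)*P + 118 = (3*w²)*P + 118 = 3*P*w² + 118 = 118 + 3*P*w²)
L(115, M(-12)) - 1*(-9692) = (118 + 3*4*115²) - 1*(-9692) = (118 + 3*4*13225) + 9692 = (118 + 158700) + 9692 = 158818 + 9692 = 168510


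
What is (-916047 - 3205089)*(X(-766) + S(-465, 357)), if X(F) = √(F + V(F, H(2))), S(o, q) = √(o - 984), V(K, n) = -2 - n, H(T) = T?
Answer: 4121136*I*(-√770 - 3*√161) ≈ -2.7123e+8*I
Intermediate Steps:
S(o, q) = √(-984 + o)
X(F) = √(-4 + F) (X(F) = √(F + (-2 - 1*2)) = √(F + (-2 - 2)) = √(F - 4) = √(-4 + F))
(-916047 - 3205089)*(X(-766) + S(-465, 357)) = (-916047 - 3205089)*(√(-4 - 766) + √(-984 - 465)) = -4121136*(√(-770) + √(-1449)) = -4121136*(I*√770 + 3*I*√161) = -12363408*I*√161 - 4121136*I*√770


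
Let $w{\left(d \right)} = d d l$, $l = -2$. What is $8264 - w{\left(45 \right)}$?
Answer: $12314$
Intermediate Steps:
$w{\left(d \right)} = - 2 d^{2}$ ($w{\left(d \right)} = d d \left(-2\right) = d^{2} \left(-2\right) = - 2 d^{2}$)
$8264 - w{\left(45 \right)} = 8264 - - 2 \cdot 45^{2} = 8264 - \left(-2\right) 2025 = 8264 - -4050 = 8264 + 4050 = 12314$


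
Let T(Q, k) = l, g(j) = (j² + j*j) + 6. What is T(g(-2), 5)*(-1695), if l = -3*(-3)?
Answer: -15255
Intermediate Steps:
g(j) = 6 + 2*j² (g(j) = (j² + j²) + 6 = 2*j² + 6 = 6 + 2*j²)
l = 9
T(Q, k) = 9
T(g(-2), 5)*(-1695) = 9*(-1695) = -15255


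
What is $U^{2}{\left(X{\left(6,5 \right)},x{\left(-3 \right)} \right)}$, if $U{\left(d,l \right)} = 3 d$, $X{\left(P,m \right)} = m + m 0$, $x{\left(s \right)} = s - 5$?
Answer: $225$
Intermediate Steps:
$x{\left(s \right)} = -5 + s$
$X{\left(P,m \right)} = m$ ($X{\left(P,m \right)} = m + 0 = m$)
$U^{2}{\left(X{\left(6,5 \right)},x{\left(-3 \right)} \right)} = \left(3 \cdot 5\right)^{2} = 15^{2} = 225$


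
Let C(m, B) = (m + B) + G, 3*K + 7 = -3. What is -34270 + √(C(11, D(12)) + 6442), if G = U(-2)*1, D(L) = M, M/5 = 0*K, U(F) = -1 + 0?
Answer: -34270 + 2*√1613 ≈ -34190.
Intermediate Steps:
K = -10/3 (K = -7/3 + (⅓)*(-3) = -7/3 - 1 = -10/3 ≈ -3.3333)
U(F) = -1
M = 0 (M = 5*(0*(-10/3)) = 5*0 = 0)
D(L) = 0
G = -1 (G = -1*1 = -1)
C(m, B) = -1 + B + m (C(m, B) = (m + B) - 1 = (B + m) - 1 = -1 + B + m)
-34270 + √(C(11, D(12)) + 6442) = -34270 + √((-1 + 0 + 11) + 6442) = -34270 + √(10 + 6442) = -34270 + √6452 = -34270 + 2*√1613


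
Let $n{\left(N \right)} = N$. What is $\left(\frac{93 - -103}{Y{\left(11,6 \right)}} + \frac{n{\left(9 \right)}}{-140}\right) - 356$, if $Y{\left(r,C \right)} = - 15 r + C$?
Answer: $- \frac{7953431}{22260} \approx -357.3$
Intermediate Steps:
$Y{\left(r,C \right)} = C - 15 r$
$\left(\frac{93 - -103}{Y{\left(11,6 \right)}} + \frac{n{\left(9 \right)}}{-140}\right) - 356 = \left(\frac{93 - -103}{6 - 165} + \frac{9}{-140}\right) - 356 = \left(\frac{93 + 103}{6 - 165} + 9 \left(- \frac{1}{140}\right)\right) - 356 = \left(\frac{196}{-159} - \frac{9}{140}\right) - 356 = \left(196 \left(- \frac{1}{159}\right) - \frac{9}{140}\right) - 356 = \left(- \frac{196}{159} - \frac{9}{140}\right) - 356 = - \frac{28871}{22260} - 356 = - \frac{7953431}{22260}$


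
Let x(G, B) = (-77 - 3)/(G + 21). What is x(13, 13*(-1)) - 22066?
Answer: -375162/17 ≈ -22068.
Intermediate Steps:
x(G, B) = -80/(21 + G)
x(13, 13*(-1)) - 22066 = -80/(21 + 13) - 22066 = -80/34 - 22066 = -80*1/34 - 22066 = -40/17 - 22066 = -375162/17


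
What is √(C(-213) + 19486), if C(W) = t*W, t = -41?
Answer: √28219 ≈ 167.99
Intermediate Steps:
C(W) = -41*W
√(C(-213) + 19486) = √(-41*(-213) + 19486) = √(8733 + 19486) = √28219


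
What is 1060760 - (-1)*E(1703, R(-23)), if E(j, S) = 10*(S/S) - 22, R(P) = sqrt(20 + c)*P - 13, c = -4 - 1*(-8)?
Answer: 1060748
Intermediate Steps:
c = 4 (c = -4 + 8 = 4)
R(P) = -13 + 2*P*sqrt(6) (R(P) = sqrt(20 + 4)*P - 13 = sqrt(24)*P - 13 = (2*sqrt(6))*P - 13 = 2*P*sqrt(6) - 13 = -13 + 2*P*sqrt(6))
E(j, S) = -12 (E(j, S) = 10*1 - 22 = 10 - 22 = -12)
1060760 - (-1)*E(1703, R(-23)) = 1060760 - (-1)*(-12) = 1060760 - 1*12 = 1060760 - 12 = 1060748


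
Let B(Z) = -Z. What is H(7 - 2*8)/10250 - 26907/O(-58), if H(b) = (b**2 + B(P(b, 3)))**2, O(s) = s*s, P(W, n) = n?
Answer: -127665087/17240500 ≈ -7.4050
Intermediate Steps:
O(s) = s**2
H(b) = (-3 + b**2)**2 (H(b) = (b**2 - 1*3)**2 = (b**2 - 3)**2 = (-3 + b**2)**2)
H(7 - 2*8)/10250 - 26907/O(-58) = (-3 + (7 - 2*8)**2)**2/10250 - 26907/((-58)**2) = (-3 + (7 - 16)**2)**2*(1/10250) - 26907/3364 = (-3 + (-9)**2)**2*(1/10250) - 26907*1/3364 = (-3 + 81)**2*(1/10250) - 26907/3364 = 78**2*(1/10250) - 26907/3364 = 6084*(1/10250) - 26907/3364 = 3042/5125 - 26907/3364 = -127665087/17240500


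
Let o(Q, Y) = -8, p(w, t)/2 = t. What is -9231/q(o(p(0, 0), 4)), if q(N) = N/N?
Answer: -9231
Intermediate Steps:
p(w, t) = 2*t
q(N) = 1
-9231/q(o(p(0, 0), 4)) = -9231/1 = -9231*1 = -9231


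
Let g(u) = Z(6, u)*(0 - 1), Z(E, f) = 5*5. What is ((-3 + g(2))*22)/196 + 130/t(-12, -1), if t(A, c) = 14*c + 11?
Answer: -976/21 ≈ -46.476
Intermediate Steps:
Z(E, f) = 25
g(u) = -25 (g(u) = 25*(0 - 1) = 25*(-1) = -25)
t(A, c) = 11 + 14*c
((-3 + g(2))*22)/196 + 130/t(-12, -1) = ((-3 - 25)*22)/196 + 130/(11 + 14*(-1)) = -28*22*(1/196) + 130/(11 - 14) = -616*1/196 + 130/(-3) = -22/7 + 130*(-⅓) = -22/7 - 130/3 = -976/21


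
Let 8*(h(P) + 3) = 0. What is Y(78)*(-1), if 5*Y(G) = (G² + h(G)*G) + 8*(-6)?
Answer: -5802/5 ≈ -1160.4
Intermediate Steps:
h(P) = -3 (h(P) = -3 + (⅛)*0 = -3 + 0 = -3)
Y(G) = -48/5 - 3*G/5 + G²/5 (Y(G) = ((G² - 3*G) + 8*(-6))/5 = ((G² - 3*G) - 48)/5 = (-48 + G² - 3*G)/5 = -48/5 - 3*G/5 + G²/5)
Y(78)*(-1) = (-48/5 - ⅗*78 + (⅕)*78²)*(-1) = (-48/5 - 234/5 + (⅕)*6084)*(-1) = (-48/5 - 234/5 + 6084/5)*(-1) = (5802/5)*(-1) = -5802/5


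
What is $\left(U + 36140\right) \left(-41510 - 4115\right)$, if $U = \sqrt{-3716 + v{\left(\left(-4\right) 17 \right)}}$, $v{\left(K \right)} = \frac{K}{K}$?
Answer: $-1648887500 - 45625 i \sqrt{3715} \approx -1.6489 \cdot 10^{9} - 2.7809 \cdot 10^{6} i$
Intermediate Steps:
$v{\left(K \right)} = 1$
$U = i \sqrt{3715}$ ($U = \sqrt{-3716 + 1} = \sqrt{-3715} = i \sqrt{3715} \approx 60.951 i$)
$\left(U + 36140\right) \left(-41510 - 4115\right) = \left(i \sqrt{3715} + 36140\right) \left(-41510 - 4115\right) = \left(36140 + i \sqrt{3715}\right) \left(-45625\right) = -1648887500 - 45625 i \sqrt{3715}$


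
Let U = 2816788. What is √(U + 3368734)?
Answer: √6185522 ≈ 2487.1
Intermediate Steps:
√(U + 3368734) = √(2816788 + 3368734) = √6185522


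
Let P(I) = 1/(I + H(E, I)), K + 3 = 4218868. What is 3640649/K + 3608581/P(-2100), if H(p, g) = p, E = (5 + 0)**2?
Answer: -31590040863531726/4218865 ≈ -7.4878e+9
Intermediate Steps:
K = 4218865 (K = -3 + 4218868 = 4218865)
E = 25 (E = 5**2 = 25)
P(I) = 1/(25 + I) (P(I) = 1/(I + 25) = 1/(25 + I))
3640649/K + 3608581/P(-2100) = 3640649/4218865 + 3608581/(1/(25 - 2100)) = 3640649*(1/4218865) + 3608581/(1/(-2075)) = 3640649/4218865 + 3608581/(-1/2075) = 3640649/4218865 + 3608581*(-2075) = 3640649/4218865 - 7487805575 = -31590040863531726/4218865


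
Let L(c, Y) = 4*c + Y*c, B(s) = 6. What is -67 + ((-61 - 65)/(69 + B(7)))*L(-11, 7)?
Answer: 3407/25 ≈ 136.28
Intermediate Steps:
-67 + ((-61 - 65)/(69 + B(7)))*L(-11, 7) = -67 + ((-61 - 65)/(69 + 6))*(-11*(4 + 7)) = -67 + (-126/75)*(-11*11) = -67 - 126*1/75*(-121) = -67 - 42/25*(-121) = -67 + 5082/25 = 3407/25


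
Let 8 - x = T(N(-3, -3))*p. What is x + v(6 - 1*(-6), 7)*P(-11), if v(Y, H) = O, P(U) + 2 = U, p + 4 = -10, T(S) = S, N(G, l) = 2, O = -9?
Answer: 153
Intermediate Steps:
p = -14 (p = -4 - 10 = -14)
P(U) = -2 + U
x = 36 (x = 8 - 2*(-14) = 8 - 1*(-28) = 8 + 28 = 36)
v(Y, H) = -9
x + v(6 - 1*(-6), 7)*P(-11) = 36 - 9*(-2 - 11) = 36 - 9*(-13) = 36 + 117 = 153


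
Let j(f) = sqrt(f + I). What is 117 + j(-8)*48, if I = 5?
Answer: 117 + 48*I*sqrt(3) ≈ 117.0 + 83.138*I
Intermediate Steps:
j(f) = sqrt(5 + f) (j(f) = sqrt(f + 5) = sqrt(5 + f))
117 + j(-8)*48 = 117 + sqrt(5 - 8)*48 = 117 + sqrt(-3)*48 = 117 + (I*sqrt(3))*48 = 117 + 48*I*sqrt(3)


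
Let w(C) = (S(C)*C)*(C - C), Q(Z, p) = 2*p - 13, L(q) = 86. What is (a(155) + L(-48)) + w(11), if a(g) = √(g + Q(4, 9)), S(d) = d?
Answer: 86 + 4*√10 ≈ 98.649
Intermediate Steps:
Q(Z, p) = -13 + 2*p
w(C) = 0 (w(C) = (C*C)*(C - C) = C²*0 = 0)
a(g) = √(5 + g) (a(g) = √(g + (-13 + 2*9)) = √(g + (-13 + 18)) = √(g + 5) = √(5 + g))
(a(155) + L(-48)) + w(11) = (√(5 + 155) + 86) + 0 = (√160 + 86) + 0 = (4*√10 + 86) + 0 = (86 + 4*√10) + 0 = 86 + 4*√10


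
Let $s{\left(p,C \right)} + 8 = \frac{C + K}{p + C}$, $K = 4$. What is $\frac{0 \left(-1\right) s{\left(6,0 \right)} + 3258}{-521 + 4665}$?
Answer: $\frac{1629}{2072} \approx 0.7862$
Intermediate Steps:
$s{\left(p,C \right)} = -8 + \frac{4 + C}{C + p}$ ($s{\left(p,C \right)} = -8 + \frac{C + 4}{p + C} = -8 + \frac{4 + C}{C + p}$)
$\frac{0 \left(-1\right) s{\left(6,0 \right)} + 3258}{-521 + 4665} = \frac{0 \left(-1\right) \frac{4 - 48 - 0}{0 + 6} + 3258}{-521 + 4665} = \frac{0 \frac{4 - 48 + 0}{6} + 3258}{4144} = \left(0 \cdot \frac{1}{6} \left(-44\right) + 3258\right) \frac{1}{4144} = \left(0 \left(- \frac{22}{3}\right) + 3258\right) \frac{1}{4144} = \left(0 + 3258\right) \frac{1}{4144} = 3258 \cdot \frac{1}{4144} = \frac{1629}{2072}$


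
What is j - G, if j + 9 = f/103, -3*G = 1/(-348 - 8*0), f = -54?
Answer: -1024267/107532 ≈ -9.5252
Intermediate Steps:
G = 1/1044 (G = -1/(3*(-348 - 8*0)) = -1/(3*(-348 + 0)) = -1/3/(-348) = -1/3*(-1/348) = 1/1044 ≈ 0.00095785)
j = -981/103 (j = -9 - 54/103 = -981/103 ≈ -9.5243)
j - G = -981/103 - 1*1/1044 = -981/103 - 1/1044 = -1024267/107532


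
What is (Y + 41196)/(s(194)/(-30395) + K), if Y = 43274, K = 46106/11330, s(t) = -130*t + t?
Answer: 581787716290/33698729 ≈ 17264.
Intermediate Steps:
s(t) = -129*t
K = 23053/5665 (K = 46106*(1/11330) = 23053/5665 ≈ 4.0694)
(Y + 41196)/(s(194)/(-30395) + K) = (43274 + 41196)/(-129*194/(-30395) + 23053/5665) = 84470/(-25026*(-1/30395) + 23053/5665) = 84470/(25026/30395 + 23053/5665) = 84470/(33698729/6887507) = 84470*(6887507/33698729) = 581787716290/33698729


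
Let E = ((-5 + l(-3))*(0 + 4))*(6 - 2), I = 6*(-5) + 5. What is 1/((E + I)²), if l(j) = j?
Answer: 1/23409 ≈ 4.2719e-5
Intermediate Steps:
I = -25 (I = -30 + 5 = -25)
E = -128 (E = ((-5 - 3)*(0 + 4))*(6 - 2) = -8*4*4 = -32*4 = -128)
1/((E + I)²) = 1/((-128 - 25)²) = 1/((-153)²) = 1/23409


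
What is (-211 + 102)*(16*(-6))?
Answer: 10464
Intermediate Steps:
(-211 + 102)*(16*(-6)) = -109*(-96) = 10464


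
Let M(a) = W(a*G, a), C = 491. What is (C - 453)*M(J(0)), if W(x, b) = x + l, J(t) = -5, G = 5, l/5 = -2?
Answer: -1330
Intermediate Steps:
l = -10 (l = 5*(-2) = -10)
W(x, b) = -10 + x (W(x, b) = x - 10 = -10 + x)
M(a) = -10 + 5*a (M(a) = -10 + a*5 = -10 + 5*a)
(C - 453)*M(J(0)) = (491 - 453)*(-10 + 5*(-5)) = 38*(-10 - 25) = 38*(-35) = -1330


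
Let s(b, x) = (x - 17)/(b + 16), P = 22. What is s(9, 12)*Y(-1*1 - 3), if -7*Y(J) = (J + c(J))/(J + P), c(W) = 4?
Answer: 0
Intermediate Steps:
s(b, x) = (-17 + x)/(16 + b)
Y(J) = -(4 + J)/(7*(22 + J)) (Y(J) = -(J + 4)/(7*(J + 22)) = -(4 + J)/(7*(22 + J)))
s(9, 12)*Y(-1*1 - 3) = ((-17 + 12)/(16 + 9))*((-4 - (-1*1 - 3))/(7*(22 + (-1*1 - 3)))) = (-5/25)*((-4 - (-1 - 3))/(7*(22 + (-1 - 3)))) = ((1/25)*(-5))*((-4 - 1*(-4))/(7*(22 - 4))) = -(-4 + 4)/(35*18) = -0/(35*18) = -⅕*0 = 0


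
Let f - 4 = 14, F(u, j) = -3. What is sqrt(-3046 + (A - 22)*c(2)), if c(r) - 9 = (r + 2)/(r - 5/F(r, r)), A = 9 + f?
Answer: I*sqrt(362461)/11 ≈ 54.732*I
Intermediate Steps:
f = 18 (f = 4 + 14 = 18)
A = 27 (A = 9 + 18 = 27)
c(r) = 9 + (2 + r)/(5/3 + r) (c(r) = 9 + (r + 2)/(r - 5/(-3)) = 9 + (2 + r)/(r - 5*(-1/3)) = 9 + (2 + r)/(r + 5/3) = 9 + (2 + r)/(5/3 + r))
sqrt(-3046 + (A - 22)*c(2)) = sqrt(-3046 + (27 - 22)*(3*(17 + 10*2)/(5 + 3*2))) = sqrt(-3046 + 5*(3*(17 + 20)/(5 + 6))) = sqrt(-3046 + 5*(3*37/11)) = sqrt(-3046 + 5*(3*(1/11)*37)) = sqrt(-3046 + 5*(111/11)) = sqrt(-3046 + 555/11) = sqrt(-32951/11) = I*sqrt(362461)/11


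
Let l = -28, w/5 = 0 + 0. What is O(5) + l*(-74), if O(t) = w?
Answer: 2072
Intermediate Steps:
w = 0 (w = 5*(0 + 0) = 5*0 = 0)
O(t) = 0
O(5) + l*(-74) = 0 - 28*(-74) = 0 + 2072 = 2072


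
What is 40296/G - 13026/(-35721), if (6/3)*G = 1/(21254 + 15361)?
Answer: 35136081488902/11907 ≈ 2.9509e+9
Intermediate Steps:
G = 1/73230 (G = 1/(2*(21254 + 15361)) = (½)/36615 = (½)*(1/36615) = 1/73230 ≈ 1.3656e-5)
40296/G - 13026/(-35721) = 40296/(1/73230) - 13026/(-35721) = 40296*73230 - 13026*(-1/35721) = 2950876080 + 4342/11907 = 35136081488902/11907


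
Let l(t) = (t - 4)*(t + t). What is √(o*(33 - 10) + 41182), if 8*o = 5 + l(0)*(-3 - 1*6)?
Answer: 3*√73238/4 ≈ 202.97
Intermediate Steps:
l(t) = 2*t*(-4 + t) (l(t) = (-4 + t)*(2*t) = 2*t*(-4 + t))
o = 5/8 (o = (5 + (2*0*(-4 + 0))*(-3 - 1*6))/8 = (5 + (2*0*(-4))*(-3 - 6))/8 = (5 + 0*(-9))/8 = (5 + 0)/8 = (⅛)*5 = 5/8 ≈ 0.62500)
√(o*(33 - 10) + 41182) = √(5*(33 - 10)/8 + 41182) = √((5/8)*23 + 41182) = √(115/8 + 41182) = √(329571/8) = 3*√73238/4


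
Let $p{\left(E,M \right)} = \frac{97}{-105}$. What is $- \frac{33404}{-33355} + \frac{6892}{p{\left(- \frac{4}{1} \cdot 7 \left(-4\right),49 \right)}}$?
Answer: $- \frac{3447777016}{462205} \approx -7459.4$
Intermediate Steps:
$p{\left(E,M \right)} = - \frac{97}{105}$ ($p{\left(E,M \right)} = 97 \left(- \frac{1}{105}\right) = - \frac{97}{105}$)
$- \frac{33404}{-33355} + \frac{6892}{p{\left(- \frac{4}{1} \cdot 7 \left(-4\right),49 \right)}} = - \frac{33404}{-33355} + \frac{6892}{- \frac{97}{105}} = \left(-33404\right) \left(- \frac{1}{33355}\right) + 6892 \left(- \frac{105}{97}\right) = \frac{4772}{4765} - \frac{723660}{97} = - \frac{3447777016}{462205}$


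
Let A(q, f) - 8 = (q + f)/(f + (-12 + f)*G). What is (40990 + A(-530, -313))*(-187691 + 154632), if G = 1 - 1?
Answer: -424253320803/313 ≈ -1.3554e+9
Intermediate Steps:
G = 0
A(q, f) = 8 + (f + q)/f (A(q, f) = 8 + (q + f)/(f + (-12 + f)*0) = 8 + (f + q)/(f + 0) = 8 + (f + q)/f)
(40990 + A(-530, -313))*(-187691 + 154632) = (40990 + (9 - 530/(-313)))*(-187691 + 154632) = (40990 + (9 - 530*(-1/313)))*(-33059) = (40990 + (9 + 530/313))*(-33059) = (40990 + 3347/313)*(-33059) = (12833217/313)*(-33059) = -424253320803/313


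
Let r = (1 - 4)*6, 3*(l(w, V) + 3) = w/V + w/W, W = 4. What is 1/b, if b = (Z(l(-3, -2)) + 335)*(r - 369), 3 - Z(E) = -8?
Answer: -1/133902 ≈ -7.4681e-6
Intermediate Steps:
l(w, V) = -3 + w/12 + w/(3*V) (l(w, V) = -3 + (w/V + w/4)/3 = -3 + (w/4 + w/V)/3 = -3 + (w/12 + w/(3*V)) = -3 + w/12 + w/(3*V))
r = -18 (r = -3*6 = -18)
Z(E) = 11 (Z(E) = 3 - 1*(-8) = 3 + 8 = 11)
b = -133902 (b = (11 + 335)*(-18 - 369) = 346*(-387) = -133902)
1/b = 1/(-133902) = -1/133902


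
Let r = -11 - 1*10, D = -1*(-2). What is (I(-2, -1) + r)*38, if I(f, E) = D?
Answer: -722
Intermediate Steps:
D = 2
r = -21 (r = -11 - 10 = -21)
I(f, E) = 2
(I(-2, -1) + r)*38 = (2 - 21)*38 = -19*38 = -722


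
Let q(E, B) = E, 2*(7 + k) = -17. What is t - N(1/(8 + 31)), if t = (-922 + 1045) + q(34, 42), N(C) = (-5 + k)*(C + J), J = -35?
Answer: -21839/39 ≈ -559.97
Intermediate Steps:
k = -31/2 (k = -7 + (½)*(-17) = -7 - 17/2 = -31/2 ≈ -15.500)
N(C) = 1435/2 - 41*C/2 (N(C) = (-5 - 31/2)*(C - 35) = -41*(-35 + C)/2 = 1435/2 - 41*C/2)
t = 157 (t = (-922 + 1045) + 34 = 123 + 34 = 157)
t - N(1/(8 + 31)) = 157 - (1435/2 - 41/(2*(8 + 31))) = 157 - (1435/2 - 41/2/39) = 157 - (1435/2 - 41/2*1/39) = 157 - (1435/2 - 41/78) = 157 - 1*27962/39 = 157 - 27962/39 = -21839/39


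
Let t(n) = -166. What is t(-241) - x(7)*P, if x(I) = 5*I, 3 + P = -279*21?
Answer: 205004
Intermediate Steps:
P = -5862 (P = -3 - 279*21 = -3 - 5859 = -5862)
t(-241) - x(7)*P = -166 - 5*7*(-5862) = -166 - 35*(-5862) = -166 - 1*(-205170) = -166 + 205170 = 205004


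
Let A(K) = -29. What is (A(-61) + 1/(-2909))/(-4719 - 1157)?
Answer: 42181/8546642 ≈ 0.0049354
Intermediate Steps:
(A(-61) + 1/(-2909))/(-4719 - 1157) = (-29 + 1/(-2909))/(-4719 - 1157) = (-29 - 1/2909)/(-5876) = -84362/2909*(-1/5876) = 42181/8546642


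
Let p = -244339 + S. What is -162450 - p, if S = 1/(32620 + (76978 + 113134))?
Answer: 18239300747/222732 ≈ 81889.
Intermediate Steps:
S = 1/222732 (S = 1/(32620 + 190112) = 1/222732 ≈ 4.4897e-6)
p = -54422114147/222732 (p = -244339 + 1/222732 = -54422114147/222732 ≈ -2.4434e+5)
-162450 - p = -162450 - 1*(-54422114147/222732) = -162450 + 54422114147/222732 = 18239300747/222732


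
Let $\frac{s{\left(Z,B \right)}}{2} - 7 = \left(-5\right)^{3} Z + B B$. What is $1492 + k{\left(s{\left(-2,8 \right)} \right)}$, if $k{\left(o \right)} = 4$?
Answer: $1496$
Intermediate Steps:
$s{\left(Z,B \right)} = 14 - 250 Z + 2 B^{2}$ ($s{\left(Z,B \right)} = 14 + 2 \left(\left(-5\right)^{3} Z + B B\right) = 14 + 2 \left(- 125 Z + B^{2}\right) = 14 + 2 \left(B^{2} - 125 Z\right) = 14 + \left(- 250 Z + 2 B^{2}\right) = 14 - 250 Z + 2 B^{2}$)
$1492 + k{\left(s{\left(-2,8 \right)} \right)} = 1492 + 4 = 1496$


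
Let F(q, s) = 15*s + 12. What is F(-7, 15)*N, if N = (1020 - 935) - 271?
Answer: -44082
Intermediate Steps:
F(q, s) = 12 + 15*s
N = -186 (N = 85 - 271 = -186)
F(-7, 15)*N = (12 + 15*15)*(-186) = (12 + 225)*(-186) = 237*(-186) = -44082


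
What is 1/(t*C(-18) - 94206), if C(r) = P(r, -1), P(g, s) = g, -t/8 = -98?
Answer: -1/108318 ≈ -9.2321e-6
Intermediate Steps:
t = 784 (t = -8*(-98) = 784)
C(r) = r
1/(t*C(-18) - 94206) = 1/(784*(-18) - 94206) = 1/(-14112 - 94206) = 1/(-108318) = -1/108318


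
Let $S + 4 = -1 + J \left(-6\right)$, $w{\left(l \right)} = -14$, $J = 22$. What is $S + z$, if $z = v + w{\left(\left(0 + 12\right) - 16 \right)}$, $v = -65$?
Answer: $-216$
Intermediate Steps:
$z = -79$ ($z = -65 - 14 = -79$)
$S = -137$ ($S = -4 + \left(-1 + 22 \left(-6\right)\right) = -4 - 133 = -137$)
$S + z = -137 - 79 = -216$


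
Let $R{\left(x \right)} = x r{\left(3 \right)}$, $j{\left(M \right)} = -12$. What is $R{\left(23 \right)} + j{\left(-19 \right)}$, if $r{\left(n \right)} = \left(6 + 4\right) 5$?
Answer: $1138$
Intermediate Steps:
$r{\left(n \right)} = 50$ ($r{\left(n \right)} = 10 \cdot 5 = 50$)
$R{\left(x \right)} = 50 x$ ($R{\left(x \right)} = x 50 = 50 x$)
$R{\left(23 \right)} + j{\left(-19 \right)} = 50 \cdot 23 - 12 = 1150 - 12 = 1138$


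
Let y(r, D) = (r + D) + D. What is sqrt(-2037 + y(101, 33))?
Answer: I*sqrt(1870) ≈ 43.243*I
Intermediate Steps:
y(r, D) = r + 2*D (y(r, D) = (D + r) + D = r + 2*D)
sqrt(-2037 + y(101, 33)) = sqrt(-2037 + (101 + 2*33)) = sqrt(-2037 + (101 + 66)) = sqrt(-2037 + 167) = sqrt(-1870) = I*sqrt(1870)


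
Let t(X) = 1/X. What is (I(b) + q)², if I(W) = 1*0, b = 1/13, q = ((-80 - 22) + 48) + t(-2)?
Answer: 11881/4 ≈ 2970.3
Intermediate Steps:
t(X) = 1/X
q = -109/2 (q = ((-80 - 22) + 48) + 1/(-2) = (-102 + 48) - ½ = -54 - ½ = -109/2 ≈ -54.500)
b = 1/13 ≈ 0.076923
I(W) = 0
(I(b) + q)² = (0 - 109/2)² = (-109/2)² = 11881/4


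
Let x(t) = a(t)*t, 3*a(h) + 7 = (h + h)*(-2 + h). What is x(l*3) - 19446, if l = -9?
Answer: -33477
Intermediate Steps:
a(h) = -7/3 + 2*h*(-2 + h)/3 (a(h) = -7/3 + ((h + h)*(-2 + h))/3 = -7/3 + ((2*h)*(-2 + h))/3 = -7/3 + (2*h*(-2 + h))/3 = -7/3 + 2*h*(-2 + h)/3)
x(t) = t*(-7/3 - 4*t/3 + 2*t²/3) (x(t) = (-7/3 - 4*t/3 + 2*t²/3)*t = t*(-7/3 - 4*t/3 + 2*t²/3))
x(l*3) - 19446 = (-9*3)*(-7 - (-36)*3 + 2*(-9*3)²)/3 - 19446 = (⅓)*(-27)*(-7 - 4*(-27) + 2*(-27)²) - 19446 = (⅓)*(-27)*(-7 + 108 + 2*729) - 19446 = (⅓)*(-27)*(-7 + 108 + 1458) - 19446 = (⅓)*(-27)*1559 - 19446 = -14031 - 19446 = -33477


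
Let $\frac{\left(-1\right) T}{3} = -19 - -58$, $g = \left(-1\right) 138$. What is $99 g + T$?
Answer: $-13779$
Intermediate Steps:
$g = -138$
$T = -117$ ($T = - 3 \left(-19 - -58\right) = - 3 \left(-19 + 58\right) = \left(-3\right) 39 = -117$)
$99 g + T = 99 \left(-138\right) - 117 = -13662 - 117 = -13779$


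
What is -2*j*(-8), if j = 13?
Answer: 208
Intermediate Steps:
-2*j*(-8) = -2*13*(-8) = -26*(-8) = 208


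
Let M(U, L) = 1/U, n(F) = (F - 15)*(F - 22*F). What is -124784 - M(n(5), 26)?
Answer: -131023201/1050 ≈ -1.2478e+5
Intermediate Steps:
n(F) = -21*F*(-15 + F) (n(F) = (-15 + F)*(-21*F) = -21*F*(-15 + F))
-124784 - M(n(5), 26) = -124784 - 1/(21*5*(15 - 1*5)) = -124784 - 1/(21*5*(15 - 5)) = -124784 - 1/(21*5*10) = -124784 - 1/1050 = -131023201/1050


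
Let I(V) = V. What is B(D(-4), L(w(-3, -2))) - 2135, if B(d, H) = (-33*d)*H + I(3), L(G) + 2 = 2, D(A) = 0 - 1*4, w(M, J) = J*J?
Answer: -2132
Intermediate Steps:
w(M, J) = J²
D(A) = -4 (D(A) = 0 - 4 = -4)
L(G) = 0 (L(G) = -2 + 2 = 0)
B(d, H) = 3 - 33*H*d (B(d, H) = (-33*d)*H + 3 = -33*H*d + 3 = 3 - 33*H*d)
B(D(-4), L(w(-3, -2))) - 2135 = (3 - 33*0*(-4)) - 2135 = (3 + 0) - 2135 = 3 - 2135 = -2132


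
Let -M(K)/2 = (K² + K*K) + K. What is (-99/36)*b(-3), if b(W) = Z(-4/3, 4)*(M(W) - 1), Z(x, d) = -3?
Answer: -1023/4 ≈ -255.75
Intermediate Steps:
M(K) = -4*K² - 2*K (M(K) = -2*((K² + K*K) + K) = -2*((K² + K²) + K) = -2*(2*K² + K) = -2*(K + 2*K²) = -4*K² - 2*K)
b(W) = 3 + 6*W*(1 + 2*W) (b(W) = -3*(-2*W*(1 + 2*W) - 1) = -3*(-1 - 2*W*(1 + 2*W)) = 3 + 6*W*(1 + 2*W))
(-99/36)*b(-3) = (-99/36)*(3 + 6*(-3) + 12*(-3)²) = (-99*1/36)*(3 - 18 + 12*9) = -11*(3 - 18 + 108)/4 = -11/4*93 = -1023/4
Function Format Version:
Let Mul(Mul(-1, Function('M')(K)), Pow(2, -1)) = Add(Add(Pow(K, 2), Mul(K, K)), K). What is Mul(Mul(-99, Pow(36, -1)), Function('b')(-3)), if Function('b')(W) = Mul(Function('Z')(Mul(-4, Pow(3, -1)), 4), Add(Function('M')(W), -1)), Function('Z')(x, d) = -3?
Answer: Rational(-1023, 4) ≈ -255.75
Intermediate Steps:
Function('M')(K) = Add(Mul(-4, Pow(K, 2)), Mul(-2, K)) (Function('M')(K) = Mul(-2, Add(Add(Pow(K, 2), Mul(K, K)), K)) = Mul(-2, Add(Add(Pow(K, 2), Pow(K, 2)), K)) = Mul(-2, Add(Mul(2, Pow(K, 2)), K)) = Mul(-2, Add(K, Mul(2, Pow(K, 2)))) = Add(Mul(-4, Pow(K, 2)), Mul(-2, K)))
Function('b')(W) = Add(3, Mul(6, W, Add(1, Mul(2, W)))) (Function('b')(W) = Mul(-3, Add(Mul(-2, W, Add(1, Mul(2, W))), -1)) = Mul(-3, Add(-1, Mul(-2, W, Add(1, Mul(2, W))))) = Add(3, Mul(6, W, Add(1, Mul(2, W)))))
Mul(Mul(-99, Pow(36, -1)), Function('b')(-3)) = Mul(Mul(-99, Pow(36, -1)), Add(3, Mul(6, -3), Mul(12, Pow(-3, 2)))) = Mul(Mul(-99, Rational(1, 36)), Add(3, -18, Mul(12, 9))) = Mul(Rational(-11, 4), Add(3, -18, 108)) = Mul(Rational(-11, 4), 93) = Rational(-1023, 4)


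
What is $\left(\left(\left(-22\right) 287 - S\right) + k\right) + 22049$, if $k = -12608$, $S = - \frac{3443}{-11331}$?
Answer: $\frac{35428594}{11331} \approx 3126.7$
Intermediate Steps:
$S = \frac{3443}{11331}$ ($S = \left(-3443\right) \left(- \frac{1}{11331}\right) = \frac{3443}{11331} \approx 0.30386$)
$\left(\left(\left(-22\right) 287 - S\right) + k\right) + 22049 = \left(\left(\left(-22\right) 287 - \frac{3443}{11331}\right) - 12608\right) + 22049 = \left(\left(-6314 - \frac{3443}{11331}\right) - 12608\right) + 22049 = \left(- \frac{71547377}{11331} - 12608\right) + 22049 = - \frac{214408625}{11331} + 22049 = \frac{35428594}{11331}$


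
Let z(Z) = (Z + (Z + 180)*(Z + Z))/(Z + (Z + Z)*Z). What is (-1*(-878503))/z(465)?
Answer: 817886293/1291 ≈ 6.3353e+5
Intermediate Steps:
z(Z) = (Z + 2*Z*(180 + Z))/(Z + 2*Z²) (z(Z) = (Z + (180 + Z)*(2*Z))/(Z + (2*Z)*Z) = (Z + 2*Z*(180 + Z))/(Z + 2*Z²))
(-1*(-878503))/z(465) = (-1*(-878503))/(((361 + 2*465)/(1 + 2*465))) = 878503/(((361 + 930)/(1 + 930))) = 878503/((1291/931)) = 878503/(((1/931)*1291)) = 878503/(1291/931) = 878503*(931/1291) = 817886293/1291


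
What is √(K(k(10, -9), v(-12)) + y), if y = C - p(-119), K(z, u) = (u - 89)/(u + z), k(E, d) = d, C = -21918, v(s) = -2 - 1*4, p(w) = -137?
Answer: 2*I*√48993/3 ≈ 147.56*I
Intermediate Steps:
v(s) = -6 (v(s) = -2 - 4 = -6)
K(z, u) = (-89 + u)/(u + z)
y = -21781 (y = -21918 - 1*(-137) = -21918 + 137 = -21781)
√(K(k(10, -9), v(-12)) + y) = √((-89 - 6)/(-6 - 9) - 21781) = √(-95/(-15) - 21781) = √(-1/15*(-95) - 21781) = √(19/3 - 21781) = √(-65324/3) = 2*I*√48993/3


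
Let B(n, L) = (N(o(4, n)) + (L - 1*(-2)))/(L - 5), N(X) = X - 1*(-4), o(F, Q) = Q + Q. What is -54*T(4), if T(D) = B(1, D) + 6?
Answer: 324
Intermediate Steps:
o(F, Q) = 2*Q
N(X) = 4 + X (N(X) = X + 4 = 4 + X)
B(n, L) = (6 + L + 2*n)/(-5 + L) (B(n, L) = ((4 + 2*n) + (L - 1*(-2)))/(L - 5) = ((4 + 2*n) + (L + 2))/(-5 + L) = ((4 + 2*n) + (2 + L))/(-5 + L) = (6 + L + 2*n)/(-5 + L))
T(D) = 6 + (8 + D)/(-5 + D) (T(D) = (6 + D + 2*1)/(-5 + D) + 6 = (6 + D + 2)/(-5 + D) + 6 = (8 + D)/(-5 + D) + 6 = 6 + (8 + D)/(-5 + D))
-54*T(4) = -54*(-22 + 7*4)/(-5 + 4) = -54*(-22 + 28)/(-1) = -(-54)*6 = -54*(-6) = 324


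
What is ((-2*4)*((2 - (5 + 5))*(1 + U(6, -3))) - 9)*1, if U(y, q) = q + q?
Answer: -329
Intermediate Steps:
U(y, q) = 2*q
((-2*4)*((2 - (5 + 5))*(1 + U(6, -3))) - 9)*1 = ((-2*4)*((2 - (5 + 5))*(1 + 2*(-3))) - 9)*1 = (-8*(2 - 1*10)*(1 - 6) - 9)*1 = (-8*(2 - 10)*(-5) - 9)*1 = (-(-64)*(-5) - 9)*1 = (-8*40 - 9)*1 = (-320 - 9)*1 = -329*1 = -329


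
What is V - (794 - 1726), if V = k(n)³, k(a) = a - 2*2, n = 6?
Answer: 940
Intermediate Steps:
k(a) = -4 + a (k(a) = a - 4 = -4 + a)
V = 8 (V = (-4 + 6)³ = 2³ = 8)
V - (794 - 1726) = 8 - (794 - 1726) = 8 - 1*(-932) = 8 + 932 = 940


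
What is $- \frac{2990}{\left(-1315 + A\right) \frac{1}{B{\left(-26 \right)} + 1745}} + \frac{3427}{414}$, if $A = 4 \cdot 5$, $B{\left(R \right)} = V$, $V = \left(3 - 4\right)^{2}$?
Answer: $\frac{18832535}{4662} \approx 4039.6$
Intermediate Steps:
$V = 1$ ($V = \left(-1\right)^{2} = 1$)
$B{\left(R \right)} = 1$
$A = 20$
$- \frac{2990}{\left(-1315 + A\right) \frac{1}{B{\left(-26 \right)} + 1745}} + \frac{3427}{414} = - \frac{2990}{\left(-1315 + 20\right) \frac{1}{1 + 1745}} + \frac{3427}{414} = - \frac{2990}{\left(-1295\right) \frac{1}{1746}} + 3427 \cdot \frac{1}{414} = - \frac{2990}{\left(-1295\right) \frac{1}{1746}} + \frac{149}{18} = - \frac{2990}{- \frac{1295}{1746}} + \frac{149}{18} = \left(-2990\right) \left(- \frac{1746}{1295}\right) + \frac{149}{18} = \frac{1044108}{259} + \frac{149}{18} = \frac{18832535}{4662}$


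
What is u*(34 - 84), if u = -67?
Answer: 3350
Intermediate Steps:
u*(34 - 84) = -67*(34 - 84) = -67*(-50) = 3350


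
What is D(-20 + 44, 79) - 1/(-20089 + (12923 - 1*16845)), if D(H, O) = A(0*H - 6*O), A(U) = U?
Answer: -11381213/24011 ≈ -474.00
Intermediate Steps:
D(H, O) = -6*O (D(H, O) = 0*H - 6*O = 0 - 6*O = -6*O)
D(-20 + 44, 79) - 1/(-20089 + (12923 - 1*16845)) = -6*79 - 1/(-20089 + (12923 - 1*16845)) = -474 - 1/(-20089 + (12923 - 16845)) = -474 - 1/(-20089 - 3922) = -474 - 1/(-24011) = -474 - 1*(-1/24011) = -474 + 1/24011 = -11381213/24011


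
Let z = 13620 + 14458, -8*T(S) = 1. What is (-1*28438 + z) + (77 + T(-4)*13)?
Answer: -2277/8 ≈ -284.63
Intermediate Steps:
T(S) = -1/8 (T(S) = -1/8*1 = -1/8)
z = 28078
(-1*28438 + z) + (77 + T(-4)*13) = (-1*28438 + 28078) + (77 - 1/8*13) = (-28438 + 28078) + (77 - 13/8) = -360 + 603/8 = -2277/8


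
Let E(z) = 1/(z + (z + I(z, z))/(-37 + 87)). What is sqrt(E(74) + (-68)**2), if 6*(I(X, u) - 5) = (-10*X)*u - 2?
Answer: 3*sqrt(3673645486)/2674 ≈ 68.000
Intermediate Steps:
I(X, u) = 14/3 - 5*X*u/3 (I(X, u) = 5 + ((-10*X)*u - 2)/6 = 5 + (-10*X*u - 2)/6 = 5 + (-2 - 10*X*u)/6 = 5 + (-1/3 - 5*X*u/3) = 14/3 - 5*X*u/3)
E(z) = 1/(7/75 - z**2/30 + 51*z/50) (E(z) = 1/(z + (z + (14/3 - 5*z*z/3))/(-37 + 87)) = 1/(z + (z + (14/3 - 5*z**2/3))/50) = 1/(z + (14/3 + z - 5*z**2/3)*(1/50)) = 1/(z + (7/75 - z**2/30 + z/50)) = 1/(7/75 - z**2/30 + 51*z/50))
sqrt(E(74) + (-68)**2) = sqrt(150/(14 - 5*74**2 + 153*74) + (-68)**2) = sqrt(150/(14 - 5*5476 + 11322) + 4624) = sqrt(150/(14 - 27380 + 11322) + 4624) = sqrt(150/(-16044) + 4624) = sqrt(150*(-1/16044) + 4624) = sqrt(-25/2674 + 4624) = sqrt(12364551/2674) = 3*sqrt(3673645486)/2674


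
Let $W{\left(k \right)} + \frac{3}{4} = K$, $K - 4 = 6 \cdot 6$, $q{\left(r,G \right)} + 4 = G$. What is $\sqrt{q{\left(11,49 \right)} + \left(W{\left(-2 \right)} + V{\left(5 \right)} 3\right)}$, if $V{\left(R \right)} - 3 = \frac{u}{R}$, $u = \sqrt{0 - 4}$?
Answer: $\frac{\sqrt{9325 + 120 i}}{10} \approx 9.6568 + 0.062132 i$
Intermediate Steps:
$q{\left(r,G \right)} = -4 + G$
$u = 2 i$ ($u = \sqrt{-4} = 2 i \approx 2.0 i$)
$K = 40$ ($K = 4 + 6 \cdot 6 = 4 + 36 = 40$)
$W{\left(k \right)} = \frac{157}{4}$ ($W{\left(k \right)} = - \frac{3}{4} + 40 = \frac{157}{4}$)
$V{\left(R \right)} = 3 + \frac{2 i}{R}$
$\sqrt{q{\left(11,49 \right)} + \left(W{\left(-2 \right)} + V{\left(5 \right)} 3\right)} = \sqrt{\left(-4 + 49\right) + \left(\frac{157}{4} + \left(3 + \frac{2 i}{5}\right) 3\right)} = \sqrt{45 + \left(\frac{157}{4} + \left(3 + 2 i \frac{1}{5}\right) 3\right)} = \sqrt{45 + \left(\frac{157}{4} + \left(3 + \frac{2 i}{5}\right) 3\right)} = \sqrt{45 + \left(\frac{157}{4} + \left(9 + \frac{6 i}{5}\right)\right)} = \sqrt{45 + \left(\frac{193}{4} + \frac{6 i}{5}\right)} = \sqrt{\frac{373}{4} + \frac{6 i}{5}}$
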